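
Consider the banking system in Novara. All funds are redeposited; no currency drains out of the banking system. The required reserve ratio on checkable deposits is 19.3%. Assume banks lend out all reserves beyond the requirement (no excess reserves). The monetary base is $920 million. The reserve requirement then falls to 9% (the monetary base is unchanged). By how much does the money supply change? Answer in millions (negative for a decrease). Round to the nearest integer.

$5455 million

Initially m₁ = 1 / (0.193) ≈ 5.1813, so M₁ = 5.1813 × 920 = 4766.796 million.
After the change m₂ = 1 / (0.09) ≈ 11.1111, so M₂ = 11.1111 × 920 = 10222.212 million.
ΔM = M₂ − M₁ = 10222.212 − 4766.796 = 5455.416 million.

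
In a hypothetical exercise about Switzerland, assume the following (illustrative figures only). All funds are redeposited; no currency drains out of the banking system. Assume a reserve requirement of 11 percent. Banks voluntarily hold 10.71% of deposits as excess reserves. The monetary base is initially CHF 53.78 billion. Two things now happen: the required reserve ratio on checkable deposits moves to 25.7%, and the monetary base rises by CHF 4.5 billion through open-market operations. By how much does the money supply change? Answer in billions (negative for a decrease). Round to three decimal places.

Before: m₁ = 1 / (0.11 + 0.1071) ≈ 4.606172, MB₁ = 53.78, so M₁ = 4.606172 × 53.78 ≈ 247.7199 billion.
After: m₂ = 1 / (0.257 + 0.1071) ≈ 2.746498, MB₂ = 53.78 + 4.5 = 58.28, so M₂ = 2.746498 × 58.28 ≈ 160.0659 billion.
ΔM = M₂ − M₁ = 160.0659 − 247.7199 = -87.654 billion.

-87.654 billion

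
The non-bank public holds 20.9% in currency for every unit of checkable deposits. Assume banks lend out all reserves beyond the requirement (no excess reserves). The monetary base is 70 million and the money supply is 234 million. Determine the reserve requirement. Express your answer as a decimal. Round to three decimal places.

Using m = M/MB = 234/70 ≈ 3.342857. Since m = (1 + c)/(c + rr + e), the denominator satisfies c + rr + e = (1 + c)/m = (1 + 0.209) / 3.342857 ≈ 0.361667.
With c = 0.209 and e = 0, the reserve requirement is 0.361667 − 0.209 − 0 = 0.152667.

0.153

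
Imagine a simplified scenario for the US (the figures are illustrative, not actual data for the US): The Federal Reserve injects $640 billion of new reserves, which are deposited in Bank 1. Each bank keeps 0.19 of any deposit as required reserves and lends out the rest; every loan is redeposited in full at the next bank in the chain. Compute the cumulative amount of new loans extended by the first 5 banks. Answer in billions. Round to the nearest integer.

$1777 billion

Bank i lends (1 − rr)^i of the original deposit: Bank 1 lends 640·0.8100 = 518.4000, Bank 2 lends 640·0.8100² = 419.9040, and so on.
Summing a geometric series: total = 640·[0.8100·(1 − 0.8100^5) / (1 − 0.8100)] ≈ 1777.0795 billion.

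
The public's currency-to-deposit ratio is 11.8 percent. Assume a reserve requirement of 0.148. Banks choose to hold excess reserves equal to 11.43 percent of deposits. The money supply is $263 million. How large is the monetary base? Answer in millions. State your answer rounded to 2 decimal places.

$89.46 million

The money multiplier is m = (1 + c) / (rr + e + c) = (1 + 0.118) / (0.148 + 0.1143 + 0.118) ≈ 2.939784.
MB = M / m = 263 / 2.939784 ≈ 89.4624 million.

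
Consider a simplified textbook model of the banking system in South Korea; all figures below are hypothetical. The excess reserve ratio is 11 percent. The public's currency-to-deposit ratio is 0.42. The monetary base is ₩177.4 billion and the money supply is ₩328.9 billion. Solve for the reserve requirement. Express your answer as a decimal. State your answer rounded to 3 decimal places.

0.236

Using m = M/MB = 328.9/177.4 ≈ 1.854002. Since m = (1 + c)/(c + rr + e), the denominator satisfies c + rr + e = (1 + c)/m = (1 + 0.42) / 1.854002 ≈ 0.765911.
With c = 0.42 and e = 0.11, the reserve requirement is 0.765911 − 0.42 − 0.11 = 0.235911.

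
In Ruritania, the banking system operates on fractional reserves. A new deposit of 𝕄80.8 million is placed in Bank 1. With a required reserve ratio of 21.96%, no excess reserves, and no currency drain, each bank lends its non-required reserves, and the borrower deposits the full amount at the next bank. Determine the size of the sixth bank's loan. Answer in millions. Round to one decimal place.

𝕄18.3 million

Each bank lends a fraction (1 − rr) = 0.7804 of the deposit it receives, so Bank 6 receives 80.8·0.7804^5 and lends 80.8·0.7804^6 ≈ 18.2522 million.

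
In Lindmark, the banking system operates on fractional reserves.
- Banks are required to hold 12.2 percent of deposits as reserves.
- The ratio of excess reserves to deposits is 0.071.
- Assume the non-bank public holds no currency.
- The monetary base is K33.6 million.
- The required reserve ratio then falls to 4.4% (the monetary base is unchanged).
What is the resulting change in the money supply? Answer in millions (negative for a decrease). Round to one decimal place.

Initially m₁ = 1 / (0.122 + 0.071) ≈ 5.1813, so M₁ = 5.1813 × 33.6 ≈ 174.0917 million.
After the change m₂ = 1 / (0.044 + 0.071) ≈ 8.6957, so M₂ = 8.6957 × 33.6 ≈ 292.1755 million.
ΔM = M₂ − M₁ = 292.1755 − 174.0917 = 118.0838 million.

K118.1 million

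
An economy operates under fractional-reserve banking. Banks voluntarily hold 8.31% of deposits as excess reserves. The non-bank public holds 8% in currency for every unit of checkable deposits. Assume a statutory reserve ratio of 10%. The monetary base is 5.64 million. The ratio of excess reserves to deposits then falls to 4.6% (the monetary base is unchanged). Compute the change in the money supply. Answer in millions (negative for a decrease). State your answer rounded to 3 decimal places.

3.801 million

Initially m₁ = (1 + 0.08) / (0.1 + 0.0831 + 0.08) ≈ 4.10490, so M₁ = 4.10490 × 5.64 ≈ 23.1516 million.
After the change m₂ = (1 + 0.08) / (0.1 + 0.046 + 0.08) ≈ 4.77876, so M₂ = 4.77876 × 5.64 ≈ 26.9522 million.
ΔM = M₂ − M₁ = 26.9522 − 23.1516 = 3.8006 million.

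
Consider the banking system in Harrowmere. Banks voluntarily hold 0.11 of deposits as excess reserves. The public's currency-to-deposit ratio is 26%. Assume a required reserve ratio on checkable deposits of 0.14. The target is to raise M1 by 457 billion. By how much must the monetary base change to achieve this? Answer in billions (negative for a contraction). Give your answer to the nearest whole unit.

185 billion

The money multiplier is m = (1 + c) / (rr + e + c) = (1 + 0.26) / (0.14 + 0.11 + 0.26) ≈ 2.4706.
ΔMB = ΔM / m = (+457) / 2.4706 ≈ 184.9753 billion.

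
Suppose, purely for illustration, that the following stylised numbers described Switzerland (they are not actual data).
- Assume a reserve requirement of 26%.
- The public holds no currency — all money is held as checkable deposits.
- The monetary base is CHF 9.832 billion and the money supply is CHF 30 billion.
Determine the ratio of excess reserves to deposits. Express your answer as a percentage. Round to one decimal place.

6.8%

Using m = M/MB = 30/9.832 ≈ 3.051261. Since m = (1 + c)/(c + rr + e), the denominator satisfies c + rr + e = (1 + c)/m = (1 + 0) / 3.051261 ≈ 0.327733.
With c = 0 and rr = 0.26, the ratio of excess reserves to deposits is 0.327733 − 0 − 0.26 = 0.067733.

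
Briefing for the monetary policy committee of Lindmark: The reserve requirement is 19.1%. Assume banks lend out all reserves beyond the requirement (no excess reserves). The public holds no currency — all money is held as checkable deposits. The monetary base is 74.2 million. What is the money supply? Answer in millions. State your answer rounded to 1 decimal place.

388.5 million

With no currency drain or excess reserves, the money multiplier is m = 1/rr = 1/0.191 ≈ 5.2356.
Money supply M = m × MB = 5.2356 × 74.2 ≈ 388.4815 million.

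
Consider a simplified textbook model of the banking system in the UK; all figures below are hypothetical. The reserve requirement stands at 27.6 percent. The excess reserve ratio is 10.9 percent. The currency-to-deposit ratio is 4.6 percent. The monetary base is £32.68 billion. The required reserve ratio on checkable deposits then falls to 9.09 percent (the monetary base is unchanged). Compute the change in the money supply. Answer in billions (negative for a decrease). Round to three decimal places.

Initially m₁ = (1 + 0.046) / (0.276 + 0.109 + 0.046) ≈ 2.426914, so M₁ = 2.426914 × 32.68 ≈ 79.3115 billion.
After the change m₂ = (1 + 0.046) / (0.0909 + 0.109 + 0.046) ≈ 4.253762, so M₂ = 4.253762 × 32.68 ≈ 139.0129 billion.
ΔM = M₂ − M₁ = 139.0129 − 79.3115 = 59.7014 billion.

£59.701 billion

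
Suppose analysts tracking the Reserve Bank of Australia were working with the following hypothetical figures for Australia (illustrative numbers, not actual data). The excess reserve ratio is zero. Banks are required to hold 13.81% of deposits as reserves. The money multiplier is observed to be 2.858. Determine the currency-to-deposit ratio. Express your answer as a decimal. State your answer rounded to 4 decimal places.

Using m = 2.858. From m = (1 + c)/(c + rr + e), rearranging gives 1 + c = m·(c + rr + e), so c·(1 − m) = m·(rr + e) − 1.
Hence c = [m·(rr + e) − 1]/(1 − m) = [2.858 × (0.1381 + 0) − 1] / (1 − 2.858) ≈ 0.325786.

0.3258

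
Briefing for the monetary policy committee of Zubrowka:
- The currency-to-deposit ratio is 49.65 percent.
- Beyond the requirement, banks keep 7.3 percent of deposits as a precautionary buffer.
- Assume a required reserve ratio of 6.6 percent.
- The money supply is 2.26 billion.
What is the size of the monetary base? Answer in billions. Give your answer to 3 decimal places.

0.960 billion

The money multiplier is m = (1 + c) / (rr + e + c) = (1 + 0.4965) / (0.066 + 0.073 + 0.4965) ≈ 2.35484.
MB = M / m = 2.26 / 2.35484 ≈ 0.9597 billion.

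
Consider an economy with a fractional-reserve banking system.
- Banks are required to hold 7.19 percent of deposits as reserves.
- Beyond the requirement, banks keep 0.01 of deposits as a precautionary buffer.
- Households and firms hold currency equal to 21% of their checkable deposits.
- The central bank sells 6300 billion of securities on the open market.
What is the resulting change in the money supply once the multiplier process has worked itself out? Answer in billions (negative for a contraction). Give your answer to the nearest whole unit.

-26115 billion

The money multiplier is m = (1 + c) / (rr + e + c) = (1 + 0.21) / (0.0719 + 0.01 + 0.21) ≈ 4.14526.
The sale removes 6300 billion of base, so ΔM = m × ΔMB = 4.14526 × (−6300) = -26115.138 billion.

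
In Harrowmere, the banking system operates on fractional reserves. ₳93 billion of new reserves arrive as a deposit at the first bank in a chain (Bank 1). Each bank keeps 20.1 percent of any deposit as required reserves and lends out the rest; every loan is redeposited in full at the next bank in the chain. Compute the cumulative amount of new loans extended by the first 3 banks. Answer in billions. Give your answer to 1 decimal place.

₳181.1 billion

Bank i lends (1 − rr)^i of the original deposit: Bank 1 lends 93·0.7990 = 74.3070, Bank 2 lends 93·0.7990² ≈ 59.3713, and so on.
Summing a geometric series: total = 93·[0.7990·(1 − 0.7990^3) / (1 − 0.7990)] ≈ 181.1160 billion.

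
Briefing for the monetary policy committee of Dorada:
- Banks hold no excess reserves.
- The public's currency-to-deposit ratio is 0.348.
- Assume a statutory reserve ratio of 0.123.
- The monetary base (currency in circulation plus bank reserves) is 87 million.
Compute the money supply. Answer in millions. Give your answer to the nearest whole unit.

The money multiplier is m = (1 + c) / (rr + c) = (1 + 0.348) / (0.123 + 0.348) ≈ 2.8620.
So M = m × MB = 2.8620 × 87 = 248.994 million.

249 million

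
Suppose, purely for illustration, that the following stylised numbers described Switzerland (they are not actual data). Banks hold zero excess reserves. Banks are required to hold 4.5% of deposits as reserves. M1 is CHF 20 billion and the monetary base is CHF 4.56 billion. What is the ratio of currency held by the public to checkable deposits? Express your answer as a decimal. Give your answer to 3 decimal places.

0.237

Using m = M/MB = 20/4.56 ≈ 4.385965. From m = (1 + c)/(c + rr + e), rearranging gives 1 + c = m·(c + rr + e), so c·(1 − m) = m·(rr + e) − 1.
Hence c = [m·(rr + e) − 1]/(1 − m) = [4.385965 × (0.045 + 0) − 1] / (1 − 4.385965) ≈ 0.237047.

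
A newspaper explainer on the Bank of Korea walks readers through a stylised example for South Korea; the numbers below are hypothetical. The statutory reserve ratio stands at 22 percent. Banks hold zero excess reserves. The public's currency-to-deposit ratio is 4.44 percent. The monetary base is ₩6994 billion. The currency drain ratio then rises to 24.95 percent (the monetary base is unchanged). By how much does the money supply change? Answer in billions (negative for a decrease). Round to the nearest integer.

Initially m₁ = (1 + 0.0444) / (0.22 + 0.0444) ≈ 3.95008, so M₁ = 3.95008 × 6994 ≈ 27626.8595 billion.
After the change m₂ = (1 + 0.2495) / (0.22 + 0.2495) ≈ 2.66134, so M₂ = 2.66134 × 6994 ≈ 18613.412 billion.
ΔM = M₂ − M₁ = 18613.412 − 27626.8595 = -9013.4475 billion.

-9013 billion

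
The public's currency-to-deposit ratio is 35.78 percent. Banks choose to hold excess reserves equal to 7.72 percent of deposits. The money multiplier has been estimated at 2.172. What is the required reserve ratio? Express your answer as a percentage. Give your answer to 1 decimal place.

19.0%

Using m = 2.172. Since m = (1 + c)/(c + rr + e), the denominator satisfies c + rr + e = (1 + c)/m = (1 + 0.3578) / 2.172 ≈ 0.625138.
With c = 0.3578 and e = 0.0772, the required reserve ratio is 0.625138 − 0.3578 − 0.0772 = 0.190138.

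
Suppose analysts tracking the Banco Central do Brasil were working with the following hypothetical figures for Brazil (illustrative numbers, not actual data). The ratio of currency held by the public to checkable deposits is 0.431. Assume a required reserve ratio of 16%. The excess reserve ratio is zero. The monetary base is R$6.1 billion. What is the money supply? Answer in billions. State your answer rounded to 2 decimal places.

The money multiplier is m = (1 + c) / (rr + c) = (1 + 0.431) / (0.16 + 0.431) ≈ 2.4213.
So M = m × MB = 2.4213 × 6.1 ≈ 14.7699 billion.

R$14.77 billion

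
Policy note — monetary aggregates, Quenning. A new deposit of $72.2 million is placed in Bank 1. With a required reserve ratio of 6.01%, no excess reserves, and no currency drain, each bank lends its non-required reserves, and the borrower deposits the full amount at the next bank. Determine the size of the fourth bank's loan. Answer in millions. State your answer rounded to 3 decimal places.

$56.346 million

Each bank lends a fraction (1 − rr) = 0.9399 of the deposit it receives, so Bank 4 receives 72.2·0.9399^3 and lends 72.2·0.9399^4 ≈ 56.3461 million.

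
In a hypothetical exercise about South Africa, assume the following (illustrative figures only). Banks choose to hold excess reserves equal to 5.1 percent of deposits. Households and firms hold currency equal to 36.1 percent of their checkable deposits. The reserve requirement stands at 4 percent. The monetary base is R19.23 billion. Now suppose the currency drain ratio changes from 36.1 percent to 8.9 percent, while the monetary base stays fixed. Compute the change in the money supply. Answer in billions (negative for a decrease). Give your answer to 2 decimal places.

R58.44 billion

Initially m₁ = (1 + 0.361) / (0.04 + 0.051 + 0.361) ≈ 3.01106, so M₁ = 3.01106 × 19.23 ≈ 57.9027 billion.
After the change m₂ = (1 + 0.089) / (0.04 + 0.051 + 0.089) = 6.05, so M₂ = 6.05 × 19.23 = 116.3415 billion.
ΔM = M₂ − M₁ = 116.3415 − 57.9027 = 58.4388 billion.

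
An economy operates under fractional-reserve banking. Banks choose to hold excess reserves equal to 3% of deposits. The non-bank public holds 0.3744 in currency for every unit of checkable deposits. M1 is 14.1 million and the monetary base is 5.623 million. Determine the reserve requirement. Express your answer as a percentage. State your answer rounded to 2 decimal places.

14.37%

Using m = M/MB = 14.1/5.623 ≈ 2.507558. Since m = (1 + c)/(c + rr + e), the denominator satisfies c + rr + e = (1 + c)/m = (1 + 0.3744) / 2.507558 ≈ 0.548103.
With c = 0.3744 and e = 0.03, the reserve requirement is 0.548103 − 0.3744 − 0.03 = 0.143703.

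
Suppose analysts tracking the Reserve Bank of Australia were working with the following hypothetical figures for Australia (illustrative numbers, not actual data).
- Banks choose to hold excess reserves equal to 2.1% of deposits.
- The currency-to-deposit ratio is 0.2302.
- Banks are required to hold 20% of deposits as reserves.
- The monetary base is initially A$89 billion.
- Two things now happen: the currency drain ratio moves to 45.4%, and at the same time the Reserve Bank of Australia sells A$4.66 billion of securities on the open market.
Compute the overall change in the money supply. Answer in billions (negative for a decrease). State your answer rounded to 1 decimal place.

Before: m₁ = (1 + 0.2302) / (0.2 + 0.021 + 0.2302) ≈ 2.7265, MB₁ = 89, so M₁ = 2.7265 × 89 = 242.6585 billion.
After: m₂ = (1 + 0.454) / (0.2 + 0.021 + 0.454) ≈ 2.1541, MB₂ = 89 − 4.66 = 84.34, so M₂ = 2.1541 × 84.34 ≈ 181.6768 billion.
ΔM = M₂ − M₁ = 181.6768 − 242.6585 = -60.9817 billion.

-61.0 billion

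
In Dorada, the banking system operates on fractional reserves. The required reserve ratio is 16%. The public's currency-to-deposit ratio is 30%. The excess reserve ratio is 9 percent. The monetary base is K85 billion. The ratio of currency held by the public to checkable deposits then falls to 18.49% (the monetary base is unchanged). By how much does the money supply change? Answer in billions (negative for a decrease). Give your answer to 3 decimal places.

K30.676 billion

Initially m₁ = (1 + 0.3) / (0.16 + 0.09 + 0.3) ≈ 2.363636, so M₁ = 2.363636 × 85 ≈ 200.9091 billion.
After the change m₂ = (1 + 0.1849) / (0.16 + 0.09 + 0.1849) ≈ 2.724534, so M₂ = 2.724534 × 85 ≈ 231.5854 billion.
ΔM = M₂ − M₁ = 231.5854 − 200.9091 = 30.6763 billion.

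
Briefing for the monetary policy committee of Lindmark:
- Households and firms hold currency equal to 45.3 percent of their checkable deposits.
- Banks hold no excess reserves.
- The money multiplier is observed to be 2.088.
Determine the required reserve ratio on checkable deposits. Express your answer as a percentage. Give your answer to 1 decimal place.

Using m = 2.088. Since m = (1 + c)/(c + rr + e), the denominator satisfies c + rr + e = (1 + c)/m = (1 + 0.453) / 2.088 ≈ 0.695881.
With c = 0.453 and e = 0, the required reserve ratio on checkable deposits is 0.695881 − 0.453 − 0 = 0.242881.

24.3%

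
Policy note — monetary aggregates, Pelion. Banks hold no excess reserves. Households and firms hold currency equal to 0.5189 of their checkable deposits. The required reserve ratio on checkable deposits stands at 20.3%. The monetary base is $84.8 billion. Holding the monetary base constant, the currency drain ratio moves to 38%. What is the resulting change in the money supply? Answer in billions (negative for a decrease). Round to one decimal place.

$22.3 billion

Initially m₁ = (1 + 0.5189) / (0.203 + 0.5189) ≈ 2.1040, so M₁ = 2.1040 × 84.8 = 178.4192 billion.
After the change m₂ = (1 + 0.38) / (0.203 + 0.38) ≈ 2.3671, so M₂ = 2.3671 × 84.8 ≈ 200.7301 billion.
ΔM = M₂ − M₁ = 200.7301 − 178.4192 = 22.3109 billion.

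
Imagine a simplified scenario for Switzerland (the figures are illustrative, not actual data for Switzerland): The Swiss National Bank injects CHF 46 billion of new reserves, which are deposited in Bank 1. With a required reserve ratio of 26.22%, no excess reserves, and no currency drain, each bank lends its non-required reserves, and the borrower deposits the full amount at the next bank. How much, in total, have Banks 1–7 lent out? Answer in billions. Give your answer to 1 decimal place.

CHF 114.0 billion

Bank i lends (1 − rr)^i of the original deposit: Bank 1 lends 46·0.7378 = 33.9388, Bank 2 lends 46·0.7378² ≈ 25.0400, and so on.
Summing a geometric series: total = 46·[0.7378·(1 − 0.7378^7) / (1 − 0.7378)] ≈ 114.0346 billion.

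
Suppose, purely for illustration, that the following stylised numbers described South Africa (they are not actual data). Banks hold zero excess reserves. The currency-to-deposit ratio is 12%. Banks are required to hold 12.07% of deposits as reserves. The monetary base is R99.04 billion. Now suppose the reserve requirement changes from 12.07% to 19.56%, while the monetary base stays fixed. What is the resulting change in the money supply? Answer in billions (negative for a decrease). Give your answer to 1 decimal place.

Initially m₁ = (1 + 0.12) / (0.1207 + 0.12) ≈ 4.6531, so M₁ = 4.6531 × 99.04 ≈ 460.843 billion.
After the change m₂ = (1 + 0.12) / (0.1956 + 0.12) ≈ 3.5488, so M₂ = 3.5488 × 99.04 ≈ 351.4732 billion.
ΔM = M₂ − M₁ = 351.4732 − 460.843 = -109.3698 billion.

-109.4 billion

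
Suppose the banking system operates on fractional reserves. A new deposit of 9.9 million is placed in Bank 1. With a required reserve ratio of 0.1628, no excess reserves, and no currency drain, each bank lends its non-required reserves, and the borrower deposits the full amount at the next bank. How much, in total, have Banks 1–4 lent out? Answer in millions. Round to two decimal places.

Bank i lends (1 − rr)^i of the original deposit: Bank 1 lends 9.9·0.8372 ≈ 8.2883, Bank 2 lends 9.9·0.8372² ≈ 6.9389, and so on.
Summing a geometric series: total = 9.9·[0.8372·(1 − 0.8372^4) / (1 − 0.8372)] ≈ 25.9001 million.

25.90 million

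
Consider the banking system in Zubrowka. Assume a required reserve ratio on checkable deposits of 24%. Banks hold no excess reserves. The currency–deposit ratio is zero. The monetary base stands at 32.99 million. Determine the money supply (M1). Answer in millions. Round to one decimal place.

With no currency drain or excess reserves, the money multiplier is m = 1/rr = 1/0.24 ≈ 4.1667.
Money supply M = m × MB = 4.1667 × 32.99 ≈ 137.4594 million.

137.5 million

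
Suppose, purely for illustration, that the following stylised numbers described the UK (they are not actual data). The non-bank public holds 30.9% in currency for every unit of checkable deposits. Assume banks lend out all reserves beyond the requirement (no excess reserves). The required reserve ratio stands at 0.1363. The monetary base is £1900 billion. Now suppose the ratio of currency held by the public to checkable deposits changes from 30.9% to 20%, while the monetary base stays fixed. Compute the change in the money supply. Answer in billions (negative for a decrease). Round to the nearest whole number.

£1194 billion

Initially m₁ = (1 + 0.309) / (0.1363 + 0.309) ≈ 2.93959, so M₁ = 2.93959 × 1900 = 5585.221 billion.
After the change m₂ = (1 + 0.2) / (0.1363 + 0.2) ≈ 3.56824, so M₂ = 3.56824 × 1900 = 6779.656 billion.
ΔM = M₂ − M₁ = 6779.656 − 5585.221 = 1194.435 billion.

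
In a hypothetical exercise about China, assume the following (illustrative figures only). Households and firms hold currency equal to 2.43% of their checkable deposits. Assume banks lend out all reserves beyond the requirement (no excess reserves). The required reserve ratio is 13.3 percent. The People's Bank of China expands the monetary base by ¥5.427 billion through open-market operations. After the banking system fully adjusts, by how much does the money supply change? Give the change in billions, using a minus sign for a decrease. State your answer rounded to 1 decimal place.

¥35.3 billion

The money multiplier is m = (1 + c) / (rr + c) = (1 + 0.0243) / (0.133 + 0.0243) ≈ 6.5118.
The purchase adds 5.427 billion of base, so ΔM = m × ΔMB = 6.5118 × (+5.427) ≈ 35.3395 billion.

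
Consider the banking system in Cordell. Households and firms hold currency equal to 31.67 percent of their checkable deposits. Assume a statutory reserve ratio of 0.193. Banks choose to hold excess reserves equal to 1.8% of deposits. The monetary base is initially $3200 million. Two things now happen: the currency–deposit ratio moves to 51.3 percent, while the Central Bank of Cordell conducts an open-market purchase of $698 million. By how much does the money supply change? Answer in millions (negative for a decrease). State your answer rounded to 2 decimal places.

Before: m₁ = (1 + 0.3167) / (0.193 + 0.018 + 0.3167) ≈ 2.4951677, MB₁ = 3200, so M₁ = 2.4951677 × 3200 ≈ 7984.5366 million.
After: m₂ = (1 + 0.513) / (0.193 + 0.018 + 0.513) ≈ 2.0897790, MB₂ = 3200 + 698 = 3898, so M₂ = 2.0897790 × 3898 ≈ 8145.9585 million.
ΔM = M₂ − M₁ = 8145.9585 − 7984.5366 = 161.4219 million.

$161.42 million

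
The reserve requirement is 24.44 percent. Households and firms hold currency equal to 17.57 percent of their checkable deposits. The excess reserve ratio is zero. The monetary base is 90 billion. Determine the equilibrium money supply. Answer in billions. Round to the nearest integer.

252 billion

The money multiplier is m = (1 + c) / (rr + c) = (1 + 0.1757) / (0.2444 + 0.1757) ≈ 2.7986.
So M = m × MB = 2.7986 × 90 = 251.874 billion.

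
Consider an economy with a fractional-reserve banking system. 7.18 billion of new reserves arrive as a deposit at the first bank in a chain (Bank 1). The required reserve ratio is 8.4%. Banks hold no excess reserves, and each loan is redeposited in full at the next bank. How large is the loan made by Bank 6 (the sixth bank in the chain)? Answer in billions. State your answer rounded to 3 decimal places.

4.241 billion

Each bank lends a fraction (1 − rr) = 0.9160 of the deposit it receives, so Bank 6 receives 7.18·0.9160^5 and lends 7.18·0.9160^6 ≈ 4.2413 billion.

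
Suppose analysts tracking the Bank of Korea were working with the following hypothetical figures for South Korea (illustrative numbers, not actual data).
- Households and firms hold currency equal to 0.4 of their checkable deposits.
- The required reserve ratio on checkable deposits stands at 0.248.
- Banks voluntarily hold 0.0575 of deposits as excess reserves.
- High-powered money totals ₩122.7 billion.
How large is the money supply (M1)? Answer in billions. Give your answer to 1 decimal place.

₩243.5 billion

The money multiplier is m = (1 + c) / (rr + e + c) = (1 + 0.4) / (0.248 + 0.0575 + 0.4) ≈ 1.98441.
So M = m × MB = 1.98441 × 122.7 ≈ 243.4871 billion.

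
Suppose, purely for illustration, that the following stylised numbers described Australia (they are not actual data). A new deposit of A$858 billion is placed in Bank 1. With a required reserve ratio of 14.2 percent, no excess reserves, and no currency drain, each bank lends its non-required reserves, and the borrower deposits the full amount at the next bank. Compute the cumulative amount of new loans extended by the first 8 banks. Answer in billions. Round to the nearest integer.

A$3662 billion

Bank i lends (1 − rr)^i of the original deposit: Bank 1 lends 858·0.8580 = 736.1640, Bank 2 lends 858·0.8580² ≈ 631.6287, and so on.
Summing a geometric series: total = 858·[0.8580·(1 − 0.8580^8) / (1 − 0.8580)] ≈ 3661.6580 billion.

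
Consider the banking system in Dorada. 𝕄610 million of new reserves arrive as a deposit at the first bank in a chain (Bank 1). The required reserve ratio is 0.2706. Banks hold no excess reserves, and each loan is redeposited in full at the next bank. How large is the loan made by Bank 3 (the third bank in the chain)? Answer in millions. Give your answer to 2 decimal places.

Each bank lends a fraction (1 − rr) = 0.7294 of the deposit it receives, so Bank 3 receives 610·0.7294^2 and lends 610·0.7294^3 ≈ 236.7157 million.

𝕄236.72 million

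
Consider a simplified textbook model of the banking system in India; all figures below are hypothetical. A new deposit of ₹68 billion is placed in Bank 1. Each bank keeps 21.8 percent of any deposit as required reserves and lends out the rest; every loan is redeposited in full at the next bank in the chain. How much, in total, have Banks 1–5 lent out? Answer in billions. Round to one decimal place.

Bank i lends (1 − rr)^i of the original deposit: Bank 1 lends 68·0.7820 = 53.1760, Bank 2 lends 68·0.7820² ≈ 41.5836, and so on.
Summing a geometric series: total = 68·[0.7820·(1 − 0.7820^5) / (1 − 0.7820)] ≈ 172.5932 billion.

₹172.6 billion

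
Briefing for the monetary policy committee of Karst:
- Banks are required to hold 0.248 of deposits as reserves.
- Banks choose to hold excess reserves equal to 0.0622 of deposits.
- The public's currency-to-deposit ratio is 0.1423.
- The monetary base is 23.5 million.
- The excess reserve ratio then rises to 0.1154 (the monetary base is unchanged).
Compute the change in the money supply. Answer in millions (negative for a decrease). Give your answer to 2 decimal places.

-6.24 million

Initially m₁ = (1 + 0.1423) / (0.248 + 0.0622 + 0.1423) ≈ 2.52442, so M₁ = 2.52442 × 23.5 ≈ 59.3239 million.
After the change m₂ = (1 + 0.1423) / (0.248 + 0.1154 + 0.1423) ≈ 2.25885, so M₂ = 2.25885 × 23.5 ≈ 53.083 million.
ΔM = M₂ − M₁ = 53.083 − 59.3239 = -6.2409 million.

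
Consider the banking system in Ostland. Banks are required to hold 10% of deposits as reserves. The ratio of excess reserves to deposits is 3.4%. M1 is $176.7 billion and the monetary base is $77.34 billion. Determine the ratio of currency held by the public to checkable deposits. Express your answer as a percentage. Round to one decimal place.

54.0%

Using m = M/MB = 176.7/77.34 ≈ 2.284717. From m = (1 + c)/(c + rr + e), rearranging gives 1 + c = m·(c + rr + e), so c·(1 − m) = m·(rr + e) − 1.
Hence c = [m·(rr + e) − 1]/(1 − m) = [2.284717 × (0.1 + 0.034) − 1] / (1 − 2.284717) ≈ 0.540078.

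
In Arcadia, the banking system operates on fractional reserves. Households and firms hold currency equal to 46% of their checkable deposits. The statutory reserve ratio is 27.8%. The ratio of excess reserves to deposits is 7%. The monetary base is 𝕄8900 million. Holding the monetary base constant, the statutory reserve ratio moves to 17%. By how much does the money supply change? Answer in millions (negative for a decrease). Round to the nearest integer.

𝕄2481 million

Initially m₁ = (1 + 0.46) / (0.278 + 0.07 + 0.46) ≈ 1.80693, so M₁ = 1.80693 × 8900 = 16081.677 million.
After the change m₂ = (1 + 0.46) / (0.17 + 0.07 + 0.46) ≈ 2.08571, so M₂ = 2.08571 × 8900 = 18562.819 million.
ΔM = M₂ − M₁ = 18562.819 − 16081.677 = 2481.142 million.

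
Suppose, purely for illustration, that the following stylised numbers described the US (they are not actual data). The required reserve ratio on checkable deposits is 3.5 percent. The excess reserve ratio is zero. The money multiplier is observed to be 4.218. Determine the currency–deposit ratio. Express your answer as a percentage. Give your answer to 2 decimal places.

26.49%

Using m = 4.218. From m = (1 + c)/(c + rr + e), rearranging gives 1 + c = m·(c + rr + e), so c·(1 − m) = m·(rr + e) − 1.
Hence c = [m·(rr + e) − 1]/(1 − m) = [4.218 × (0.035 + 0) − 1] / (1 − 4.218) ≈ 0.264876.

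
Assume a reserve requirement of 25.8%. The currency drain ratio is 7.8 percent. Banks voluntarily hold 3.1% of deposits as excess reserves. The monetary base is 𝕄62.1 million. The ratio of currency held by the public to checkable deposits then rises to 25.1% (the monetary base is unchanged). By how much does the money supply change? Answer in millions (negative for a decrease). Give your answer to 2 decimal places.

-38.54 million

Initially m₁ = (1 + 0.078) / (0.258 + 0.031 + 0.078) ≈ 2.93733, so M₁ = 2.93733 × 62.1 ≈ 182.4082 million.
After the change m₂ = (1 + 0.251) / (0.258 + 0.031 + 0.251) ≈ 2.31667, so M₂ = 2.31667 × 62.1 ≈ 143.8652 million.
ΔM = M₂ − M₁ = 143.8652 − 182.4082 = -38.543 million.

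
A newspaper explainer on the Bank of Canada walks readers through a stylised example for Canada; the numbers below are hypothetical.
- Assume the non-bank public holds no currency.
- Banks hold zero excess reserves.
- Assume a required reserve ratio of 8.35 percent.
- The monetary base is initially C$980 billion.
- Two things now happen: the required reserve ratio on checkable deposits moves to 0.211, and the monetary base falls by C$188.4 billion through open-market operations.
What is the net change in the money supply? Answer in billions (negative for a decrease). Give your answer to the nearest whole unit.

-7985 billion

Before: m₁ = 1 / (0.0835) ≈ 11.9760, MB₁ = 980, so M₁ = 11.9760 × 980 = 11736.48 billion.
After: m₂ = 1 / (0.211) ≈ 4.7393, MB₂ = 980 − 188.4 = 791.6, so M₂ = 4.7393 × 791.6 ≈ 3751.6299 billion.
ΔM = M₂ − M₁ = 3751.6299 − 11736.48 = -7984.8501 billion.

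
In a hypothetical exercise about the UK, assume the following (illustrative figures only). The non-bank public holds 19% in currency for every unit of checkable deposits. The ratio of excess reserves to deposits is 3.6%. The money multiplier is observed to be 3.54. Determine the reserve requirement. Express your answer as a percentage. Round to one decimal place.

Using m = 3.54. Since m = (1 + c)/(c + rr + e), the denominator satisfies c + rr + e = (1 + c)/m = (1 + 0.19) / 3.54 ≈ 0.336158.
With c = 0.19 and e = 0.036, the reserve requirement is 0.336158 − 0.19 − 0.036 = 0.110158.

11.0%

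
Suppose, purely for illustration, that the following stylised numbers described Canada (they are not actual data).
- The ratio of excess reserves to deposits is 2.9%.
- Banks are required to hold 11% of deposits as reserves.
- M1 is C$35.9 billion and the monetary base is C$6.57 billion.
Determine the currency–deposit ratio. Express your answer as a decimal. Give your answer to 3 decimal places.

0.054

Using m = M/MB = 35.9/6.57 ≈ 5.464231. From m = (1 + c)/(c + rr + e), rearranging gives 1 + c = m·(c + rr + e), so c·(1 − m) = m·(rr + e) − 1.
Hence c = [m·(rr + e) − 1]/(1 − m) = [5.464231 × (0.11 + 0.029) − 1] / (1 − 5.464231) ≈ 0.053866.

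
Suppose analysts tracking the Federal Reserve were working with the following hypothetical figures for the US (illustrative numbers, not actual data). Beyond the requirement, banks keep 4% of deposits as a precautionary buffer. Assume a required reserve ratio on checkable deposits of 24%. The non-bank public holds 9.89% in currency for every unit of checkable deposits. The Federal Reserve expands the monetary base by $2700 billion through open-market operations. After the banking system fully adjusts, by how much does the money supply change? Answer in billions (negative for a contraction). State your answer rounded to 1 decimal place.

The money multiplier is m = (1 + c) / (rr + e + c) = (1 + 0.0989) / (0.24 + 0.04 + 0.0989) ≈ 2.900238.
The purchase adds 2700 billion of base, so ΔM = m × ΔMB = 2.900238 × (+2700) = 7830.6426 billion.

$7830.6 billion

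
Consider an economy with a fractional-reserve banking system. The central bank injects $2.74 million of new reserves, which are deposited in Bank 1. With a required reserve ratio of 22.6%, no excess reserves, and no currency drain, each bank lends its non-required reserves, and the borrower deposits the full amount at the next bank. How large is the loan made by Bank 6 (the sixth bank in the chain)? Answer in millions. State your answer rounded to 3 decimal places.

$0.589 million

Each bank lends a fraction (1 − rr) = 0.7740 of the deposit it receives, so Bank 6 receives 2.74·0.7740^5 and lends 2.74·0.7740^6 ≈ 0.5891 million.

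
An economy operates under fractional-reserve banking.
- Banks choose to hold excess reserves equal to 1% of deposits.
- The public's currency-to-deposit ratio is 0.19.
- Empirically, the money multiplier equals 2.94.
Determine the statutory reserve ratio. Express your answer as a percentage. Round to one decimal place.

20.5%

Using m = 2.94. Since m = (1 + c)/(c + rr + e), the denominator satisfies c + rr + e = (1 + c)/m = (1 + 0.19) / 2.94 ≈ 0.404762.
With c = 0.19 and e = 0.01, the statutory reserve ratio is 0.404762 − 0.19 − 0.01 = 0.204762.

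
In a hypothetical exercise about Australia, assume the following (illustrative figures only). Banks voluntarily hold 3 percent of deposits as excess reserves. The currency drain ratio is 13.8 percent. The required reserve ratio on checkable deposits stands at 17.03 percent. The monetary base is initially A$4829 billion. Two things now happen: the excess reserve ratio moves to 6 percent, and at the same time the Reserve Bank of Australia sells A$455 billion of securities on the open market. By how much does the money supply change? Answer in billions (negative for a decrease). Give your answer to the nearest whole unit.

Before: m₁ = (1 + 0.138) / (0.1703 + 0.03 + 0.138) ≈ 3.36388, MB₁ = 4829, so M₁ = 3.36388 × 4829 ≈ 16244.1765 billion.
After: m₂ = (1 + 0.138) / (0.1703 + 0.06 + 0.138) ≈ 3.08987, MB₂ = 4829 − 455 = 4374, so M₂ = 3.08987 × 4374 ≈ 13515.0914 billion.
ΔM = M₂ − M₁ = 13515.0914 − 16244.1765 = -2729.0851 billion.

-2729 billion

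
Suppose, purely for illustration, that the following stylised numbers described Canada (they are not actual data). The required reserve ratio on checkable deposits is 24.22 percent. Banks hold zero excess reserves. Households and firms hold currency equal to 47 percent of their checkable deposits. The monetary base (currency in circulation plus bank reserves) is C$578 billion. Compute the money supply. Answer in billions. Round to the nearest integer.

The money multiplier is m = (1 + c) / (rr + c) = (1 + 0.47) / (0.2422 + 0.47) ≈ 2.0640.
So M = m × MB = 2.0640 × 578 = 1192.992 billion.

C$1193 billion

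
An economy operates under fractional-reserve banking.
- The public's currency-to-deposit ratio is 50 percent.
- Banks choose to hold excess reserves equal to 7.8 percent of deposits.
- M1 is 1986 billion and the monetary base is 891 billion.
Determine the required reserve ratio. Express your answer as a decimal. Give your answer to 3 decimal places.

Using m = M/MB = 1986/891 ≈ 2.228956. Since m = (1 + c)/(c + rr + e), the denominator satisfies c + rr + e = (1 + c)/m = (1 + 0.5) / 2.228956 ≈ 0.672961.
With c = 0.5 and e = 0.078, the required reserve ratio is 0.672961 − 0.5 − 0.078 = 0.094961.

0.095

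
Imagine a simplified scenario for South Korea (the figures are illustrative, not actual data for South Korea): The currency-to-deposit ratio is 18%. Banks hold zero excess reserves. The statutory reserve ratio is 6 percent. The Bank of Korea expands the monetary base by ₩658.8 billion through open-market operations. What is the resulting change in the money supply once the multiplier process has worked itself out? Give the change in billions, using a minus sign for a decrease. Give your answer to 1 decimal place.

₩3239.1 billion

The money multiplier is m = (1 + c) / (rr + c) = (1 + 0.18) / (0.06 + 0.18) ≈ 4.91667.
The purchase adds 658.8 billion of base, so ΔM = m × ΔMB = 4.91667 × (+658.8) ≈ 3239.1022 billion.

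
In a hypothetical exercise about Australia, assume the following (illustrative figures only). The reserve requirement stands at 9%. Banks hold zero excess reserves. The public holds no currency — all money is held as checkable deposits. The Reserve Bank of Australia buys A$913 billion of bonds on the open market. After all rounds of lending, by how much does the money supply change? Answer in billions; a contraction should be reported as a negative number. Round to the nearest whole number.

The simple money multiplier is m = 1/rr = 1/0.09 ≈ 11.1111.
An open-market purchase increases the monetary base by 913 billion, so ΔM = m × ΔMB = 11.1111 × 913 = 10144.4343 billion.

A$10144 billion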